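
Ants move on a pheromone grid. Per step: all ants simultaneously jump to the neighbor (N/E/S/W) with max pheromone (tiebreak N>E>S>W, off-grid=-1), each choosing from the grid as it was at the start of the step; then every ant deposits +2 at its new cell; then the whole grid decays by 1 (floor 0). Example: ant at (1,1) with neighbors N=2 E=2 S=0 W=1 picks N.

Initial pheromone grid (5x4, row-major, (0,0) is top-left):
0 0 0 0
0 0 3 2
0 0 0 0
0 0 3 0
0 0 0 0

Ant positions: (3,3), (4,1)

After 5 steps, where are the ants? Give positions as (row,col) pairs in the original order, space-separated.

Step 1: ant0:(3,3)->W->(3,2) | ant1:(4,1)->N->(3,1)
  grid max=4 at (3,2)
Step 2: ant0:(3,2)->W->(3,1) | ant1:(3,1)->E->(3,2)
  grid max=5 at (3,2)
Step 3: ant0:(3,1)->E->(3,2) | ant1:(3,2)->W->(3,1)
  grid max=6 at (3,2)
Step 4: ant0:(3,2)->W->(3,1) | ant1:(3,1)->E->(3,2)
  grid max=7 at (3,2)
Step 5: ant0:(3,1)->E->(3,2) | ant1:(3,2)->W->(3,1)
  grid max=8 at (3,2)

(3,2) (3,1)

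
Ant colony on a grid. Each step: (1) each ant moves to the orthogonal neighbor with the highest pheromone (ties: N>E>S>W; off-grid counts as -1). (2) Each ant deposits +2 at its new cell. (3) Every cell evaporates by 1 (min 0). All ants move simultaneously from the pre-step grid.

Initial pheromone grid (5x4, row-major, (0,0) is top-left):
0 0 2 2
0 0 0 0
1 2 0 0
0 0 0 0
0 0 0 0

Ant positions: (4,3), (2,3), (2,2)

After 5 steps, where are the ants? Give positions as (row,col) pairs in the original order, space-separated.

Step 1: ant0:(4,3)->N->(3,3) | ant1:(2,3)->N->(1,3) | ant2:(2,2)->W->(2,1)
  grid max=3 at (2,1)
Step 2: ant0:(3,3)->N->(2,3) | ant1:(1,3)->N->(0,3) | ant2:(2,1)->N->(1,1)
  grid max=2 at (0,3)
Step 3: ant0:(2,3)->N->(1,3) | ant1:(0,3)->S->(1,3) | ant2:(1,1)->S->(2,1)
  grid max=3 at (1,3)
Step 4: ant0:(1,3)->N->(0,3) | ant1:(1,3)->N->(0,3) | ant2:(2,1)->N->(1,1)
  grid max=4 at (0,3)
Step 5: ant0:(0,3)->S->(1,3) | ant1:(0,3)->S->(1,3) | ant2:(1,1)->S->(2,1)
  grid max=5 at (1,3)

(1,3) (1,3) (2,1)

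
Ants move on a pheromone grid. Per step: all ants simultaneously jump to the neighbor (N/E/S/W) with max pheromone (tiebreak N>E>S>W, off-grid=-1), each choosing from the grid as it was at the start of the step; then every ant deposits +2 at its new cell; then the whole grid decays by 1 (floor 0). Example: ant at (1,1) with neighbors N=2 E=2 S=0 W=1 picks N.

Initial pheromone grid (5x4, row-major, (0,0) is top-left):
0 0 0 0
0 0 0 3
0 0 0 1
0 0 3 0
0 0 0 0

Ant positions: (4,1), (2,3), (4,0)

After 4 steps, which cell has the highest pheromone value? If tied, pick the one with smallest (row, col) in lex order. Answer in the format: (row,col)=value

Step 1: ant0:(4,1)->N->(3,1) | ant1:(2,3)->N->(1,3) | ant2:(4,0)->N->(3,0)
  grid max=4 at (1,3)
Step 2: ant0:(3,1)->E->(3,2) | ant1:(1,3)->N->(0,3) | ant2:(3,0)->E->(3,1)
  grid max=3 at (1,3)
Step 3: ant0:(3,2)->W->(3,1) | ant1:(0,3)->S->(1,3) | ant2:(3,1)->E->(3,2)
  grid max=4 at (1,3)
Step 4: ant0:(3,1)->E->(3,2) | ant1:(1,3)->N->(0,3) | ant2:(3,2)->W->(3,1)
  grid max=5 at (3,2)
Final grid:
  0 0 0 1
  0 0 0 3
  0 0 0 0
  0 4 5 0
  0 0 0 0
Max pheromone 5 at (3,2)

Answer: (3,2)=5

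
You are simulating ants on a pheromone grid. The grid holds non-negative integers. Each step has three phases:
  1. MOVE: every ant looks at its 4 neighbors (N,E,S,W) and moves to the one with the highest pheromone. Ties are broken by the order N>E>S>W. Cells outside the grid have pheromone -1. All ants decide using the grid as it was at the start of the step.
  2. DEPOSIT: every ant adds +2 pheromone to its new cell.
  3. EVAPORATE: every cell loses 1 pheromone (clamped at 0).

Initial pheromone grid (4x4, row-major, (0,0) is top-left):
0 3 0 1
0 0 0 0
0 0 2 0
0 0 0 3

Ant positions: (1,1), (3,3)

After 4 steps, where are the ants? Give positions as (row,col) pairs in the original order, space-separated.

Step 1: ant0:(1,1)->N->(0,1) | ant1:(3,3)->N->(2,3)
  grid max=4 at (0,1)
Step 2: ant0:(0,1)->E->(0,2) | ant1:(2,3)->S->(3,3)
  grid max=3 at (0,1)
Step 3: ant0:(0,2)->W->(0,1) | ant1:(3,3)->N->(2,3)
  grid max=4 at (0,1)
Step 4: ant0:(0,1)->E->(0,2) | ant1:(2,3)->S->(3,3)
  grid max=3 at (0,1)

(0,2) (3,3)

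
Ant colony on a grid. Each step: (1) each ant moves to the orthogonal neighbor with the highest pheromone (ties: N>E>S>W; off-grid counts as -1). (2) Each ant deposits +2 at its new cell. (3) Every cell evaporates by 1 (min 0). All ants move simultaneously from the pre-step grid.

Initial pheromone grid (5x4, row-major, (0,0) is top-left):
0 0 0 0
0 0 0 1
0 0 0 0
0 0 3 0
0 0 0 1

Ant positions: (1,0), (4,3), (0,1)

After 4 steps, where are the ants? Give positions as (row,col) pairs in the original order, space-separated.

Step 1: ant0:(1,0)->N->(0,0) | ant1:(4,3)->N->(3,3) | ant2:(0,1)->E->(0,2)
  grid max=2 at (3,2)
Step 2: ant0:(0,0)->E->(0,1) | ant1:(3,3)->W->(3,2) | ant2:(0,2)->E->(0,3)
  grid max=3 at (3,2)
Step 3: ant0:(0,1)->E->(0,2) | ant1:(3,2)->N->(2,2) | ant2:(0,3)->S->(1,3)
  grid max=2 at (3,2)
Step 4: ant0:(0,2)->E->(0,3) | ant1:(2,2)->S->(3,2) | ant2:(1,3)->N->(0,3)
  grid max=3 at (0,3)

(0,3) (3,2) (0,3)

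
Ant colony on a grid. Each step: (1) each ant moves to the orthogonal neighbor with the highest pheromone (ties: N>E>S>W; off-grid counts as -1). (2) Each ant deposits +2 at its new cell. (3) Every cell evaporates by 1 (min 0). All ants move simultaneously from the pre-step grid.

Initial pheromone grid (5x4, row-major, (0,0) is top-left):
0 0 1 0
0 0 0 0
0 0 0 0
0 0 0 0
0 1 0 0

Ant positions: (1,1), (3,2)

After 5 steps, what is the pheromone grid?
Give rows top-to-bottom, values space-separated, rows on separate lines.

After step 1: ants at (0,1),(2,2)
  0 1 0 0
  0 0 0 0
  0 0 1 0
  0 0 0 0
  0 0 0 0
After step 2: ants at (0,2),(1,2)
  0 0 1 0
  0 0 1 0
  0 0 0 0
  0 0 0 0
  0 0 0 0
After step 3: ants at (1,2),(0,2)
  0 0 2 0
  0 0 2 0
  0 0 0 0
  0 0 0 0
  0 0 0 0
After step 4: ants at (0,2),(1,2)
  0 0 3 0
  0 0 3 0
  0 0 0 0
  0 0 0 0
  0 0 0 0
After step 5: ants at (1,2),(0,2)
  0 0 4 0
  0 0 4 0
  0 0 0 0
  0 0 0 0
  0 0 0 0

0 0 4 0
0 0 4 0
0 0 0 0
0 0 0 0
0 0 0 0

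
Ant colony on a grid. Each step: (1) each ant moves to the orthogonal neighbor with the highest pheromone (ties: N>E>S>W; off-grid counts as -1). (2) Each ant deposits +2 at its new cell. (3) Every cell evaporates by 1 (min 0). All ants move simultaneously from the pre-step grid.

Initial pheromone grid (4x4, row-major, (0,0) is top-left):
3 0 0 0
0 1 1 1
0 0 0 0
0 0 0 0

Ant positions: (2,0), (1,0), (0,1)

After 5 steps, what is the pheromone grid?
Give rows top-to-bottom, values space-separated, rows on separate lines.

After step 1: ants at (1,0),(0,0),(0,0)
  6 0 0 0
  1 0 0 0
  0 0 0 0
  0 0 0 0
After step 2: ants at (0,0),(1,0),(1,0)
  7 0 0 0
  4 0 0 0
  0 0 0 0
  0 0 0 0
After step 3: ants at (1,0),(0,0),(0,0)
  10 0 0 0
  5 0 0 0
  0 0 0 0
  0 0 0 0
After step 4: ants at (0,0),(1,0),(1,0)
  11 0 0 0
  8 0 0 0
  0 0 0 0
  0 0 0 0
After step 5: ants at (1,0),(0,0),(0,0)
  14 0 0 0
  9 0 0 0
  0 0 0 0
  0 0 0 0

14 0 0 0
9 0 0 0
0 0 0 0
0 0 0 0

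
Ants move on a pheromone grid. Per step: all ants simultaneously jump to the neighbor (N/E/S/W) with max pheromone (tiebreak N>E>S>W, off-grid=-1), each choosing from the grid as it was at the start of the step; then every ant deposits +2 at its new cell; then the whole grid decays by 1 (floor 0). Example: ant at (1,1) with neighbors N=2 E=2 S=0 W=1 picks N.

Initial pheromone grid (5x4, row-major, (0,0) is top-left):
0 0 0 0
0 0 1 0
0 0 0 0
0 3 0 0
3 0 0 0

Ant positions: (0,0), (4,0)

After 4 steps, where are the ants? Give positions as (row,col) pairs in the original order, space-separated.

Step 1: ant0:(0,0)->E->(0,1) | ant1:(4,0)->N->(3,0)
  grid max=2 at (3,1)
Step 2: ant0:(0,1)->E->(0,2) | ant1:(3,0)->E->(3,1)
  grid max=3 at (3,1)
Step 3: ant0:(0,2)->E->(0,3) | ant1:(3,1)->N->(2,1)
  grid max=2 at (3,1)
Step 4: ant0:(0,3)->S->(1,3) | ant1:(2,1)->S->(3,1)
  grid max=3 at (3,1)

(1,3) (3,1)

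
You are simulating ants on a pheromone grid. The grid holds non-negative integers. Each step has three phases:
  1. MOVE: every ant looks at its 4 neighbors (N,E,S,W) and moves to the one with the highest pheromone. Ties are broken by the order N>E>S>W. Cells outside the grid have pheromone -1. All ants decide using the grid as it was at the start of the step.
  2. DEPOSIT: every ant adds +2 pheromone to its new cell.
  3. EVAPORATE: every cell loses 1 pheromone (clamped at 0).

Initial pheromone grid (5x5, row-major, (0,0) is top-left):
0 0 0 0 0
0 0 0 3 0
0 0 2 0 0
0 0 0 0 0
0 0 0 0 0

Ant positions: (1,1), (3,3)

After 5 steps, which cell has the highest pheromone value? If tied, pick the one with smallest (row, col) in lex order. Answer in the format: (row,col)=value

Answer: (0,3)=5

Derivation:
Step 1: ant0:(1,1)->N->(0,1) | ant1:(3,3)->N->(2,3)
  grid max=2 at (1,3)
Step 2: ant0:(0,1)->E->(0,2) | ant1:(2,3)->N->(1,3)
  grid max=3 at (1,3)
Step 3: ant0:(0,2)->E->(0,3) | ant1:(1,3)->N->(0,3)
  grid max=3 at (0,3)
Step 4: ant0:(0,3)->S->(1,3) | ant1:(0,3)->S->(1,3)
  grid max=5 at (1,3)
Step 5: ant0:(1,3)->N->(0,3) | ant1:(1,3)->N->(0,3)
  grid max=5 at (0,3)
Final grid:
  0 0 0 5 0
  0 0 0 4 0
  0 0 0 0 0
  0 0 0 0 0
  0 0 0 0 0
Max pheromone 5 at (0,3)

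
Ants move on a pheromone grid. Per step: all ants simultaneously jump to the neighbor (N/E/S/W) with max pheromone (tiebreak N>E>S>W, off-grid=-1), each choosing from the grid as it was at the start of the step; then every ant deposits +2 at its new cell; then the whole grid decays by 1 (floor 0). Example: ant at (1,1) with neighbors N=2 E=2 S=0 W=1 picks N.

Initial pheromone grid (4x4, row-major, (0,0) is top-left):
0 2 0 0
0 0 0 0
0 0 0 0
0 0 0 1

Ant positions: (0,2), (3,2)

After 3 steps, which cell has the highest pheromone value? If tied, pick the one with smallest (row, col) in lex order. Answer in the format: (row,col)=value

Answer: (0,1)=3

Derivation:
Step 1: ant0:(0,2)->W->(0,1) | ant1:(3,2)->E->(3,3)
  grid max=3 at (0,1)
Step 2: ant0:(0,1)->E->(0,2) | ant1:(3,3)->N->(2,3)
  grid max=2 at (0,1)
Step 3: ant0:(0,2)->W->(0,1) | ant1:(2,3)->S->(3,3)
  grid max=3 at (0,1)
Final grid:
  0 3 0 0
  0 0 0 0
  0 0 0 0
  0 0 0 2
Max pheromone 3 at (0,1)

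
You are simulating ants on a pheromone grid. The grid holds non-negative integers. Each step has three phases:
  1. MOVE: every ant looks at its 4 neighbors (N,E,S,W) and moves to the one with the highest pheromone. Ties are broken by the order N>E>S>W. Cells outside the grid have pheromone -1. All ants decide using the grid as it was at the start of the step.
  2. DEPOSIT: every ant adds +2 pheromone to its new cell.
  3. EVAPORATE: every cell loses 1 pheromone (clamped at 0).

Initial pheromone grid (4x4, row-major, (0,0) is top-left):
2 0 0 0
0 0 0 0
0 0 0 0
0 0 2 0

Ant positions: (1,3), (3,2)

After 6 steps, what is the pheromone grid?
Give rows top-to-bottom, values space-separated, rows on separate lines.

After step 1: ants at (0,3),(2,2)
  1 0 0 1
  0 0 0 0
  0 0 1 0
  0 0 1 0
After step 2: ants at (1,3),(3,2)
  0 0 0 0
  0 0 0 1
  0 0 0 0
  0 0 2 0
After step 3: ants at (0,3),(2,2)
  0 0 0 1
  0 0 0 0
  0 0 1 0
  0 0 1 0
After step 4: ants at (1,3),(3,2)
  0 0 0 0
  0 0 0 1
  0 0 0 0
  0 0 2 0
After step 5: ants at (0,3),(2,2)
  0 0 0 1
  0 0 0 0
  0 0 1 0
  0 0 1 0
After step 6: ants at (1,3),(3,2)
  0 0 0 0
  0 0 0 1
  0 0 0 0
  0 0 2 0

0 0 0 0
0 0 0 1
0 0 0 0
0 0 2 0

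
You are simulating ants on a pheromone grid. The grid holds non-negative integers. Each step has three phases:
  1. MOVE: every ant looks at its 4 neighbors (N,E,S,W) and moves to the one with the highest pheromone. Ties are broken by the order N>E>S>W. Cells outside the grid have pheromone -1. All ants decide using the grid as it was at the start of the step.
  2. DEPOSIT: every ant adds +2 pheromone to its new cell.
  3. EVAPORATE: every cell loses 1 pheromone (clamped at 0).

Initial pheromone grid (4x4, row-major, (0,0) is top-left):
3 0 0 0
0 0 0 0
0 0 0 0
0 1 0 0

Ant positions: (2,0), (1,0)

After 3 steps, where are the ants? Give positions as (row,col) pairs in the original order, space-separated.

Step 1: ant0:(2,0)->N->(1,0) | ant1:(1,0)->N->(0,0)
  grid max=4 at (0,0)
Step 2: ant0:(1,0)->N->(0,0) | ant1:(0,0)->S->(1,0)
  grid max=5 at (0,0)
Step 3: ant0:(0,0)->S->(1,0) | ant1:(1,0)->N->(0,0)
  grid max=6 at (0,0)

(1,0) (0,0)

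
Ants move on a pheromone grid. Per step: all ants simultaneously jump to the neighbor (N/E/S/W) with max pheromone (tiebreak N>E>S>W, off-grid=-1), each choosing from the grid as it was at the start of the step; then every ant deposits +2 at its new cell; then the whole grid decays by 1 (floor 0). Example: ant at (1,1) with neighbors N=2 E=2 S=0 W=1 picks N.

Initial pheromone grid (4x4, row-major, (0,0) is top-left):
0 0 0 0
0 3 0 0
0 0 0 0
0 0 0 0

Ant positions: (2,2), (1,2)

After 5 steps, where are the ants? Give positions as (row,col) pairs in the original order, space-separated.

Step 1: ant0:(2,2)->N->(1,2) | ant1:(1,2)->W->(1,1)
  grid max=4 at (1,1)
Step 2: ant0:(1,2)->W->(1,1) | ant1:(1,1)->E->(1,2)
  grid max=5 at (1,1)
Step 3: ant0:(1,1)->E->(1,2) | ant1:(1,2)->W->(1,1)
  grid max=6 at (1,1)
Step 4: ant0:(1,2)->W->(1,1) | ant1:(1,1)->E->(1,2)
  grid max=7 at (1,1)
Step 5: ant0:(1,1)->E->(1,2) | ant1:(1,2)->W->(1,1)
  grid max=8 at (1,1)

(1,2) (1,1)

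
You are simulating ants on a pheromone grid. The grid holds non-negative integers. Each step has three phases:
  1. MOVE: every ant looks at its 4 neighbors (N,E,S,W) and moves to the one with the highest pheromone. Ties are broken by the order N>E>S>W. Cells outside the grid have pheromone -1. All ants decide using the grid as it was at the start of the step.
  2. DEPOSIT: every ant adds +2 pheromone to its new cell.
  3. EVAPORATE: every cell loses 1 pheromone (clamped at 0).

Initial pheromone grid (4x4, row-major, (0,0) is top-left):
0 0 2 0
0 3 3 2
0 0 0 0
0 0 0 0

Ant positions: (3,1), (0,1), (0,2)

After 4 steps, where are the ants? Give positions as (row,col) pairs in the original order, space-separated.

Step 1: ant0:(3,1)->N->(2,1) | ant1:(0,1)->S->(1,1) | ant2:(0,2)->S->(1,2)
  grid max=4 at (1,1)
Step 2: ant0:(2,1)->N->(1,1) | ant1:(1,1)->E->(1,2) | ant2:(1,2)->W->(1,1)
  grid max=7 at (1,1)
Step 3: ant0:(1,1)->E->(1,2) | ant1:(1,2)->W->(1,1) | ant2:(1,1)->E->(1,2)
  grid max=8 at (1,1)
Step 4: ant0:(1,2)->W->(1,1) | ant1:(1,1)->E->(1,2) | ant2:(1,2)->W->(1,1)
  grid max=11 at (1,1)

(1,1) (1,2) (1,1)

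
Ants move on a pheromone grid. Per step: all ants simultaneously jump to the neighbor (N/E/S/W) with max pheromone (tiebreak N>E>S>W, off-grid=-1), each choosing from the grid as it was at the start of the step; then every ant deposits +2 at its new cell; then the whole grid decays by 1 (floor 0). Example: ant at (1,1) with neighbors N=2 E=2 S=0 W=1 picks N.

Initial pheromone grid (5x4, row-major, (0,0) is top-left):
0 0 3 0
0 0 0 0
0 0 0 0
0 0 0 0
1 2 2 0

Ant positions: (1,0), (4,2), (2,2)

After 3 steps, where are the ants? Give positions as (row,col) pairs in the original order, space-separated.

Step 1: ant0:(1,0)->N->(0,0) | ant1:(4,2)->W->(4,1) | ant2:(2,2)->N->(1,2)
  grid max=3 at (4,1)
Step 2: ant0:(0,0)->E->(0,1) | ant1:(4,1)->E->(4,2) | ant2:(1,2)->N->(0,2)
  grid max=3 at (0,2)
Step 3: ant0:(0,1)->E->(0,2) | ant1:(4,2)->W->(4,1) | ant2:(0,2)->W->(0,1)
  grid max=4 at (0,2)

(0,2) (4,1) (0,1)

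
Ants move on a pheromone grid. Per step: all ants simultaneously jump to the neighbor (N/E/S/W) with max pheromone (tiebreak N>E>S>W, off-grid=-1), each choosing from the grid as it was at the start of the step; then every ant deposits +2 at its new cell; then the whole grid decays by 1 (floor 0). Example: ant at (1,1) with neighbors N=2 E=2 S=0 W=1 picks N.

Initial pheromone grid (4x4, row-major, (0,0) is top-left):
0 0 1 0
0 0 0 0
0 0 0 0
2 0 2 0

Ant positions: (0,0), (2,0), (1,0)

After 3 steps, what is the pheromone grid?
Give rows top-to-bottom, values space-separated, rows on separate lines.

After step 1: ants at (0,1),(3,0),(0,0)
  1 1 0 0
  0 0 0 0
  0 0 0 0
  3 0 1 0
After step 2: ants at (0,0),(2,0),(0,1)
  2 2 0 0
  0 0 0 0
  1 0 0 0
  2 0 0 0
After step 3: ants at (0,1),(3,0),(0,0)
  3 3 0 0
  0 0 0 0
  0 0 0 0
  3 0 0 0

3 3 0 0
0 0 0 0
0 0 0 0
3 0 0 0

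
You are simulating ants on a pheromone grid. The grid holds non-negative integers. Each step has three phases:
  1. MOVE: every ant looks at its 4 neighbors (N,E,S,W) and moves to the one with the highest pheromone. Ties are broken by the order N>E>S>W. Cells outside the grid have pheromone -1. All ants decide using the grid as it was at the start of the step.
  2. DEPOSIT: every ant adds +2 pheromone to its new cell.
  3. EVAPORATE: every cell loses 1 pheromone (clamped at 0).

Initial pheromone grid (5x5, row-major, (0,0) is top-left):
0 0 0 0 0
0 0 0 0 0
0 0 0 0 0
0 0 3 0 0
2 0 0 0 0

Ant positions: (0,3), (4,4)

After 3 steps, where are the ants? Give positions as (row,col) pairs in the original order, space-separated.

Step 1: ant0:(0,3)->E->(0,4) | ant1:(4,4)->N->(3,4)
  grid max=2 at (3,2)
Step 2: ant0:(0,4)->S->(1,4) | ant1:(3,4)->N->(2,4)
  grid max=1 at (1,4)
Step 3: ant0:(1,4)->S->(2,4) | ant1:(2,4)->N->(1,4)
  grid max=2 at (1,4)

(2,4) (1,4)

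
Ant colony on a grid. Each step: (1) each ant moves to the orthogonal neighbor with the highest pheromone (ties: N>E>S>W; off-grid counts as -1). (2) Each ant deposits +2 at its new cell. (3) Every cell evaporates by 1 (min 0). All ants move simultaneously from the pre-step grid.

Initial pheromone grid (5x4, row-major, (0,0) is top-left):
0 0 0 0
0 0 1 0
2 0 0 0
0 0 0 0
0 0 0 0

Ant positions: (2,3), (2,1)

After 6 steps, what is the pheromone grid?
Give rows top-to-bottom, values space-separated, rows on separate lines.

After step 1: ants at (1,3),(2,0)
  0 0 0 0
  0 0 0 1
  3 0 0 0
  0 0 0 0
  0 0 0 0
After step 2: ants at (0,3),(1,0)
  0 0 0 1
  1 0 0 0
  2 0 0 0
  0 0 0 0
  0 0 0 0
After step 3: ants at (1,3),(2,0)
  0 0 0 0
  0 0 0 1
  3 0 0 0
  0 0 0 0
  0 0 0 0
After step 4: ants at (0,3),(1,0)
  0 0 0 1
  1 0 0 0
  2 0 0 0
  0 0 0 0
  0 0 0 0
After step 5: ants at (1,3),(2,0)
  0 0 0 0
  0 0 0 1
  3 0 0 0
  0 0 0 0
  0 0 0 0
After step 6: ants at (0,3),(1,0)
  0 0 0 1
  1 0 0 0
  2 0 0 0
  0 0 0 0
  0 0 0 0

0 0 0 1
1 0 0 0
2 0 0 0
0 0 0 0
0 0 0 0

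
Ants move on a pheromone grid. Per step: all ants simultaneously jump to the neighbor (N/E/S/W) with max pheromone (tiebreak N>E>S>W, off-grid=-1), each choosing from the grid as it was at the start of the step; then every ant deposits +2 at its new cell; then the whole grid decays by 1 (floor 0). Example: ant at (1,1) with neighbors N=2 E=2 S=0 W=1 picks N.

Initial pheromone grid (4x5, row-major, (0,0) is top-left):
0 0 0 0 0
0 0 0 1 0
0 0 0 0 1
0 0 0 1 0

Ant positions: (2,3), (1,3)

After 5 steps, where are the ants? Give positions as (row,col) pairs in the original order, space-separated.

Step 1: ant0:(2,3)->N->(1,3) | ant1:(1,3)->N->(0,3)
  grid max=2 at (1,3)
Step 2: ant0:(1,3)->N->(0,3) | ant1:(0,3)->S->(1,3)
  grid max=3 at (1,3)
Step 3: ant0:(0,3)->S->(1,3) | ant1:(1,3)->N->(0,3)
  grid max=4 at (1,3)
Step 4: ant0:(1,3)->N->(0,3) | ant1:(0,3)->S->(1,3)
  grid max=5 at (1,3)
Step 5: ant0:(0,3)->S->(1,3) | ant1:(1,3)->N->(0,3)
  grid max=6 at (1,3)

(1,3) (0,3)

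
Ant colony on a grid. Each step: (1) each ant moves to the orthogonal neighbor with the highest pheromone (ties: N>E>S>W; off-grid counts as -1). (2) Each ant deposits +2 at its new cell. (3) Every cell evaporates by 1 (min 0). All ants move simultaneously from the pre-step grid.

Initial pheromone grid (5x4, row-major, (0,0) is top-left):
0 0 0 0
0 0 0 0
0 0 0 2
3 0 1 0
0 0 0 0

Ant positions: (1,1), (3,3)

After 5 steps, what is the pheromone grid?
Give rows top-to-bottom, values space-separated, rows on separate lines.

After step 1: ants at (0,1),(2,3)
  0 1 0 0
  0 0 0 0
  0 0 0 3
  2 0 0 0
  0 0 0 0
After step 2: ants at (0,2),(1,3)
  0 0 1 0
  0 0 0 1
  0 0 0 2
  1 0 0 0
  0 0 0 0
After step 3: ants at (0,3),(2,3)
  0 0 0 1
  0 0 0 0
  0 0 0 3
  0 0 0 0
  0 0 0 0
After step 4: ants at (1,3),(1,3)
  0 0 0 0
  0 0 0 3
  0 0 0 2
  0 0 0 0
  0 0 0 0
After step 5: ants at (2,3),(2,3)
  0 0 0 0
  0 0 0 2
  0 0 0 5
  0 0 0 0
  0 0 0 0

0 0 0 0
0 0 0 2
0 0 0 5
0 0 0 0
0 0 0 0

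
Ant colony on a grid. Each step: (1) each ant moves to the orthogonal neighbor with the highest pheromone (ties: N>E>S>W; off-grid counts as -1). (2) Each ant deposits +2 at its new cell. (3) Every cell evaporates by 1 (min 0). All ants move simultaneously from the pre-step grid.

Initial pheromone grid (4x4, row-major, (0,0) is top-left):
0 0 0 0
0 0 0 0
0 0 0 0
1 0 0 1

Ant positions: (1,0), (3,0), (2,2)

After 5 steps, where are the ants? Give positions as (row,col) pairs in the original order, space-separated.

Step 1: ant0:(1,0)->N->(0,0) | ant1:(3,0)->N->(2,0) | ant2:(2,2)->N->(1,2)
  grid max=1 at (0,0)
Step 2: ant0:(0,0)->E->(0,1) | ant1:(2,0)->N->(1,0) | ant2:(1,2)->N->(0,2)
  grid max=1 at (0,1)
Step 3: ant0:(0,1)->E->(0,2) | ant1:(1,0)->N->(0,0) | ant2:(0,2)->W->(0,1)
  grid max=2 at (0,1)
Step 4: ant0:(0,2)->W->(0,1) | ant1:(0,0)->E->(0,1) | ant2:(0,1)->E->(0,2)
  grid max=5 at (0,1)
Step 5: ant0:(0,1)->E->(0,2) | ant1:(0,1)->E->(0,2) | ant2:(0,2)->W->(0,1)
  grid max=6 at (0,1)

(0,2) (0,2) (0,1)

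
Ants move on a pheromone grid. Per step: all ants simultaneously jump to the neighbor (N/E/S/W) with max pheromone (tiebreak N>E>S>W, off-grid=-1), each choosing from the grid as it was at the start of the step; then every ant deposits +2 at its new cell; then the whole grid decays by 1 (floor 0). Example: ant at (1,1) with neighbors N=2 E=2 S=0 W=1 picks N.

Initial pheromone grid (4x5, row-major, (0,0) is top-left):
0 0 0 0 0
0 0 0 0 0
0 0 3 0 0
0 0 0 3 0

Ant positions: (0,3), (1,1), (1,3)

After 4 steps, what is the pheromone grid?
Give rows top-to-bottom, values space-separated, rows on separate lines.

After step 1: ants at (0,4),(0,1),(0,3)
  0 1 0 1 1
  0 0 0 0 0
  0 0 2 0 0
  0 0 0 2 0
After step 2: ants at (0,3),(0,2),(0,4)
  0 0 1 2 2
  0 0 0 0 0
  0 0 1 0 0
  0 0 0 1 0
After step 3: ants at (0,4),(0,3),(0,3)
  0 0 0 5 3
  0 0 0 0 0
  0 0 0 0 0
  0 0 0 0 0
After step 4: ants at (0,3),(0,4),(0,4)
  0 0 0 6 6
  0 0 0 0 0
  0 0 0 0 0
  0 0 0 0 0

0 0 0 6 6
0 0 0 0 0
0 0 0 0 0
0 0 0 0 0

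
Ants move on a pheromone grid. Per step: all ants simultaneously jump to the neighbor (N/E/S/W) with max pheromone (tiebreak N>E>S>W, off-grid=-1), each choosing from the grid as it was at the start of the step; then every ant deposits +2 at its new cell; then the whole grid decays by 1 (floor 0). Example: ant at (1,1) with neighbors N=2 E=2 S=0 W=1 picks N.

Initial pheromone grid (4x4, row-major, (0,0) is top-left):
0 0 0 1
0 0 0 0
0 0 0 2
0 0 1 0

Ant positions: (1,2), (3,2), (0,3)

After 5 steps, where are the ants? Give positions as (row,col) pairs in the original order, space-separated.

Step 1: ant0:(1,2)->N->(0,2) | ant1:(3,2)->N->(2,2) | ant2:(0,3)->S->(1,3)
  grid max=1 at (0,2)
Step 2: ant0:(0,2)->E->(0,3) | ant1:(2,2)->E->(2,3) | ant2:(1,3)->S->(2,3)
  grid max=4 at (2,3)
Step 3: ant0:(0,3)->S->(1,3) | ant1:(2,3)->N->(1,3) | ant2:(2,3)->N->(1,3)
  grid max=5 at (1,3)
Step 4: ant0:(1,3)->S->(2,3) | ant1:(1,3)->S->(2,3) | ant2:(1,3)->S->(2,3)
  grid max=8 at (2,3)
Step 5: ant0:(2,3)->N->(1,3) | ant1:(2,3)->N->(1,3) | ant2:(2,3)->N->(1,3)
  grid max=9 at (1,3)

(1,3) (1,3) (1,3)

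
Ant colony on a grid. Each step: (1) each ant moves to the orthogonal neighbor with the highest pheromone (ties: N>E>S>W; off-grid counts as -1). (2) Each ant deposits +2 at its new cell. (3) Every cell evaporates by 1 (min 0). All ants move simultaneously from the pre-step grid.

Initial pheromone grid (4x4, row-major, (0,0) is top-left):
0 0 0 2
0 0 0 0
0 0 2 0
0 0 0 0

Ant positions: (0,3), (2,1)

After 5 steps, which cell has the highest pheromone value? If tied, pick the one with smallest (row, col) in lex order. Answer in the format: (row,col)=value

Answer: (2,2)=3

Derivation:
Step 1: ant0:(0,3)->S->(1,3) | ant1:(2,1)->E->(2,2)
  grid max=3 at (2,2)
Step 2: ant0:(1,3)->N->(0,3) | ant1:(2,2)->N->(1,2)
  grid max=2 at (0,3)
Step 3: ant0:(0,3)->S->(1,3) | ant1:(1,2)->S->(2,2)
  grid max=3 at (2,2)
Step 4: ant0:(1,3)->N->(0,3) | ant1:(2,2)->N->(1,2)
  grid max=2 at (0,3)
Step 5: ant0:(0,3)->S->(1,3) | ant1:(1,2)->S->(2,2)
  grid max=3 at (2,2)
Final grid:
  0 0 0 1
  0 0 0 1
  0 0 3 0
  0 0 0 0
Max pheromone 3 at (2,2)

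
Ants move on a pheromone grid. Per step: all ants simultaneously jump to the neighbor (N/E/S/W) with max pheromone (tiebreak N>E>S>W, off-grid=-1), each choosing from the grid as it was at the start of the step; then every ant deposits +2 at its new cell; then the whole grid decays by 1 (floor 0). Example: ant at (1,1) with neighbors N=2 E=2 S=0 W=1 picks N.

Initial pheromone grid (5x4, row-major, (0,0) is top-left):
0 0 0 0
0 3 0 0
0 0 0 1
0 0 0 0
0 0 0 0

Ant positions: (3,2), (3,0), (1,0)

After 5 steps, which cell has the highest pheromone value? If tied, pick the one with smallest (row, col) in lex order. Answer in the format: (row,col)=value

Step 1: ant0:(3,2)->N->(2,2) | ant1:(3,0)->N->(2,0) | ant2:(1,0)->E->(1,1)
  grid max=4 at (1,1)
Step 2: ant0:(2,2)->N->(1,2) | ant1:(2,0)->N->(1,0) | ant2:(1,1)->N->(0,1)
  grid max=3 at (1,1)
Step 3: ant0:(1,2)->W->(1,1) | ant1:(1,0)->E->(1,1) | ant2:(0,1)->S->(1,1)
  grid max=8 at (1,1)
Step 4: ant0:(1,1)->N->(0,1) | ant1:(1,1)->N->(0,1) | ant2:(1,1)->N->(0,1)
  grid max=7 at (1,1)
Step 5: ant0:(0,1)->S->(1,1) | ant1:(0,1)->S->(1,1) | ant2:(0,1)->S->(1,1)
  grid max=12 at (1,1)
Final grid:
  0 4 0 0
  0 12 0 0
  0 0 0 0
  0 0 0 0
  0 0 0 0
Max pheromone 12 at (1,1)

Answer: (1,1)=12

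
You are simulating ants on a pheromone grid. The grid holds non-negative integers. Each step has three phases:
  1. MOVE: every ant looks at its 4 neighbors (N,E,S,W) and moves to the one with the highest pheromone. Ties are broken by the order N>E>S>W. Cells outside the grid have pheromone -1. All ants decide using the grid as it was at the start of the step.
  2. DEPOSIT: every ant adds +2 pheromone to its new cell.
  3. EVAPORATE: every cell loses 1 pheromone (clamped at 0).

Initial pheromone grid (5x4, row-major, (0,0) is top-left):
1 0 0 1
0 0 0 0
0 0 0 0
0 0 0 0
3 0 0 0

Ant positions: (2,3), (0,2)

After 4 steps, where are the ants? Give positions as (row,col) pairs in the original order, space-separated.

Step 1: ant0:(2,3)->N->(1,3) | ant1:(0,2)->E->(0,3)
  grid max=2 at (0,3)
Step 2: ant0:(1,3)->N->(0,3) | ant1:(0,3)->S->(1,3)
  grid max=3 at (0,3)
Step 3: ant0:(0,3)->S->(1,3) | ant1:(1,3)->N->(0,3)
  grid max=4 at (0,3)
Step 4: ant0:(1,3)->N->(0,3) | ant1:(0,3)->S->(1,3)
  grid max=5 at (0,3)

(0,3) (1,3)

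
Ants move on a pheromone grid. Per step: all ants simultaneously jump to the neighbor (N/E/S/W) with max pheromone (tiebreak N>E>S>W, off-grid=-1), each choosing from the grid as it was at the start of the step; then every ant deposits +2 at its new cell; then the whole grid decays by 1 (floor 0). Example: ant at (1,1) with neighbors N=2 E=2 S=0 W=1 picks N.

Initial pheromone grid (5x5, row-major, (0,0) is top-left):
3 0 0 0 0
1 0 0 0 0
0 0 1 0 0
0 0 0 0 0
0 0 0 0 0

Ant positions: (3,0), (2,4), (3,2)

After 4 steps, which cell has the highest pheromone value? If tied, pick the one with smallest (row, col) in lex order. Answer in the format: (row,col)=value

Step 1: ant0:(3,0)->N->(2,0) | ant1:(2,4)->N->(1,4) | ant2:(3,2)->N->(2,2)
  grid max=2 at (0,0)
Step 2: ant0:(2,0)->N->(1,0) | ant1:(1,4)->N->(0,4) | ant2:(2,2)->N->(1,2)
  grid max=1 at (0,0)
Step 3: ant0:(1,0)->N->(0,0) | ant1:(0,4)->S->(1,4) | ant2:(1,2)->S->(2,2)
  grid max=2 at (0,0)
Step 4: ant0:(0,0)->E->(0,1) | ant1:(1,4)->N->(0,4) | ant2:(2,2)->N->(1,2)
  grid max=1 at (0,0)
Final grid:
  1 1 0 0 1
  0 0 1 0 0
  0 0 1 0 0
  0 0 0 0 0
  0 0 0 0 0
Max pheromone 1 at (0,0)

Answer: (0,0)=1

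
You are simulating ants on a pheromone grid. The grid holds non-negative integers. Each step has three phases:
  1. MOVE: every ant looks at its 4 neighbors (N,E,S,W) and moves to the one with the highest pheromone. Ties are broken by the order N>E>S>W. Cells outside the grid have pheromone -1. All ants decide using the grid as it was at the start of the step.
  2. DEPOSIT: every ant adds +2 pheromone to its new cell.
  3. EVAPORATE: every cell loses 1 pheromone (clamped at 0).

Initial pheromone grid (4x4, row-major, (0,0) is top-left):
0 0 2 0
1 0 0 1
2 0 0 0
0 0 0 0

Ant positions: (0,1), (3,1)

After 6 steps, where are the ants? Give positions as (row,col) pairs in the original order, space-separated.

Step 1: ant0:(0,1)->E->(0,2) | ant1:(3,1)->N->(2,1)
  grid max=3 at (0,2)
Step 2: ant0:(0,2)->E->(0,3) | ant1:(2,1)->W->(2,0)
  grid max=2 at (0,2)
Step 3: ant0:(0,3)->W->(0,2) | ant1:(2,0)->N->(1,0)
  grid max=3 at (0,2)
Step 4: ant0:(0,2)->E->(0,3) | ant1:(1,0)->S->(2,0)
  grid max=2 at (0,2)
Step 5: ant0:(0,3)->W->(0,2) | ant1:(2,0)->N->(1,0)
  grid max=3 at (0,2)
Step 6: ant0:(0,2)->E->(0,3) | ant1:(1,0)->S->(2,0)
  grid max=2 at (0,2)

(0,3) (2,0)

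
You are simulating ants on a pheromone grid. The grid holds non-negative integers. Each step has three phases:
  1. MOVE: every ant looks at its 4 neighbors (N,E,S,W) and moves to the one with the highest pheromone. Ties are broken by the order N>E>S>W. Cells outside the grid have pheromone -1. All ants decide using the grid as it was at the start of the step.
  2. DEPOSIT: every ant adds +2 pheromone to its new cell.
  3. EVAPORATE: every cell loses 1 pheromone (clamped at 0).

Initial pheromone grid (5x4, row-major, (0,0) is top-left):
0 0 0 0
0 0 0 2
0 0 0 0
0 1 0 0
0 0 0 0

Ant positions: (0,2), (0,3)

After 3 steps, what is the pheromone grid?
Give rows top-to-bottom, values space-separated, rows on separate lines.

After step 1: ants at (0,3),(1,3)
  0 0 0 1
  0 0 0 3
  0 0 0 0
  0 0 0 0
  0 0 0 0
After step 2: ants at (1,3),(0,3)
  0 0 0 2
  0 0 0 4
  0 0 0 0
  0 0 0 0
  0 0 0 0
After step 3: ants at (0,3),(1,3)
  0 0 0 3
  0 0 0 5
  0 0 0 0
  0 0 0 0
  0 0 0 0

0 0 0 3
0 0 0 5
0 0 0 0
0 0 0 0
0 0 0 0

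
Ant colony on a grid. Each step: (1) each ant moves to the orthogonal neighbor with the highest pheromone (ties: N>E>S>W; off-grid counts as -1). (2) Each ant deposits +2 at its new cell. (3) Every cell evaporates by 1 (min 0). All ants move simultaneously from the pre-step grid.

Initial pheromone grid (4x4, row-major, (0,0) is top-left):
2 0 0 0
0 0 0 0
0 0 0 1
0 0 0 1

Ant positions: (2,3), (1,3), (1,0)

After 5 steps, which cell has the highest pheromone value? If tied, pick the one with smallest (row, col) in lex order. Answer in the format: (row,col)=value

Answer: (2,3)=6

Derivation:
Step 1: ant0:(2,3)->S->(3,3) | ant1:(1,3)->S->(2,3) | ant2:(1,0)->N->(0,0)
  grid max=3 at (0,0)
Step 2: ant0:(3,3)->N->(2,3) | ant1:(2,3)->S->(3,3) | ant2:(0,0)->E->(0,1)
  grid max=3 at (2,3)
Step 3: ant0:(2,3)->S->(3,3) | ant1:(3,3)->N->(2,3) | ant2:(0,1)->W->(0,0)
  grid max=4 at (2,3)
Step 4: ant0:(3,3)->N->(2,3) | ant1:(2,3)->S->(3,3) | ant2:(0,0)->E->(0,1)
  grid max=5 at (2,3)
Step 5: ant0:(2,3)->S->(3,3) | ant1:(3,3)->N->(2,3) | ant2:(0,1)->W->(0,0)
  grid max=6 at (2,3)
Final grid:
  3 0 0 0
  0 0 0 0
  0 0 0 6
  0 0 0 6
Max pheromone 6 at (2,3)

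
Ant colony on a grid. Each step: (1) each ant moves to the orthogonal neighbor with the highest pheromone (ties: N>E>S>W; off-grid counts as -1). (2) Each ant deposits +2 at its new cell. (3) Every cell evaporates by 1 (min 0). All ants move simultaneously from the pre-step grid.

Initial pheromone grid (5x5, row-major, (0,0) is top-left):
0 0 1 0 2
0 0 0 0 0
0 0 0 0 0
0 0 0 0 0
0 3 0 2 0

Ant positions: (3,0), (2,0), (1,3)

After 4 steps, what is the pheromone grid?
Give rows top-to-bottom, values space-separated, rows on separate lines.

After step 1: ants at (2,0),(1,0),(0,3)
  0 0 0 1 1
  1 0 0 0 0
  1 0 0 0 0
  0 0 0 0 0
  0 2 0 1 0
After step 2: ants at (1,0),(2,0),(0,4)
  0 0 0 0 2
  2 0 0 0 0
  2 0 0 0 0
  0 0 0 0 0
  0 1 0 0 0
After step 3: ants at (2,0),(1,0),(1,4)
  0 0 0 0 1
  3 0 0 0 1
  3 0 0 0 0
  0 0 0 0 0
  0 0 0 0 0
After step 4: ants at (1,0),(2,0),(0,4)
  0 0 0 0 2
  4 0 0 0 0
  4 0 0 0 0
  0 0 0 0 0
  0 0 0 0 0

0 0 0 0 2
4 0 0 0 0
4 0 0 0 0
0 0 0 0 0
0 0 0 0 0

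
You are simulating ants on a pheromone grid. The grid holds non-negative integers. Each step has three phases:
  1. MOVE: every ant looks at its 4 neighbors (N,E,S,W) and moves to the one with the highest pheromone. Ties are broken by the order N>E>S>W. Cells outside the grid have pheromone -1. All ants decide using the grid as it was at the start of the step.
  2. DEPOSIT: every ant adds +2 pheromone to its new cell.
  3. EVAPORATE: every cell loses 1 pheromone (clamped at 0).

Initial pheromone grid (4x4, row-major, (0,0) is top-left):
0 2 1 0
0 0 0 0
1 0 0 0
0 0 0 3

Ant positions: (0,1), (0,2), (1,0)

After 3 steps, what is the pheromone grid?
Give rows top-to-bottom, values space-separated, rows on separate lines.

After step 1: ants at (0,2),(0,1),(2,0)
  0 3 2 0
  0 0 0 0
  2 0 0 0
  0 0 0 2
After step 2: ants at (0,1),(0,2),(1,0)
  0 4 3 0
  1 0 0 0
  1 0 0 0
  0 0 0 1
After step 3: ants at (0,2),(0,1),(2,0)
  0 5 4 0
  0 0 0 0
  2 0 0 0
  0 0 0 0

0 5 4 0
0 0 0 0
2 0 0 0
0 0 0 0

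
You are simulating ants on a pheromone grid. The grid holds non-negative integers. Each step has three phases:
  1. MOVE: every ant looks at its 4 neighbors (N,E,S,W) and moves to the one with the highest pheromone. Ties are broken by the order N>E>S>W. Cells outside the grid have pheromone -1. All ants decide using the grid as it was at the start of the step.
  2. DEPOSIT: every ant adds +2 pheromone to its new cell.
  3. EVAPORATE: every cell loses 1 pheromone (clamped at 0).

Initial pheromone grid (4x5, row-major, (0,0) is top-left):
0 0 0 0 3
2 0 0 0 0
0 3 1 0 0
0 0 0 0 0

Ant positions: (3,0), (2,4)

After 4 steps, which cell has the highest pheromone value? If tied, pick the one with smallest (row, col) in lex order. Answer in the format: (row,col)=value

Answer: (0,4)=3

Derivation:
Step 1: ant0:(3,0)->N->(2,0) | ant1:(2,4)->N->(1,4)
  grid max=2 at (0,4)
Step 2: ant0:(2,0)->E->(2,1) | ant1:(1,4)->N->(0,4)
  grid max=3 at (0,4)
Step 3: ant0:(2,1)->N->(1,1) | ant1:(0,4)->S->(1,4)
  grid max=2 at (0,4)
Step 4: ant0:(1,1)->S->(2,1) | ant1:(1,4)->N->(0,4)
  grid max=3 at (0,4)
Final grid:
  0 0 0 0 3
  0 0 0 0 0
  0 3 0 0 0
  0 0 0 0 0
Max pheromone 3 at (0,4)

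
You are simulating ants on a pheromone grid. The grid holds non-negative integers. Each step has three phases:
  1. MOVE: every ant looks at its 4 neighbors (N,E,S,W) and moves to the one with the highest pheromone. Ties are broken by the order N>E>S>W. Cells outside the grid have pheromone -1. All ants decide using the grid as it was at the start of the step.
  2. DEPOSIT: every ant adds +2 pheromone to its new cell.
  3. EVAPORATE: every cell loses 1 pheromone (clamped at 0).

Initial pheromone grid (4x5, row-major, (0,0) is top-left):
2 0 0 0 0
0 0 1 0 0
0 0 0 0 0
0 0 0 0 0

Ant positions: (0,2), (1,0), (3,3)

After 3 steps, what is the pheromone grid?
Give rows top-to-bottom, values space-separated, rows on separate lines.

After step 1: ants at (1,2),(0,0),(2,3)
  3 0 0 0 0
  0 0 2 0 0
  0 0 0 1 0
  0 0 0 0 0
After step 2: ants at (0,2),(0,1),(1,3)
  2 1 1 0 0
  0 0 1 1 0
  0 0 0 0 0
  0 0 0 0 0
After step 3: ants at (1,2),(0,0),(1,2)
  3 0 0 0 0
  0 0 4 0 0
  0 0 0 0 0
  0 0 0 0 0

3 0 0 0 0
0 0 4 0 0
0 0 0 0 0
0 0 0 0 0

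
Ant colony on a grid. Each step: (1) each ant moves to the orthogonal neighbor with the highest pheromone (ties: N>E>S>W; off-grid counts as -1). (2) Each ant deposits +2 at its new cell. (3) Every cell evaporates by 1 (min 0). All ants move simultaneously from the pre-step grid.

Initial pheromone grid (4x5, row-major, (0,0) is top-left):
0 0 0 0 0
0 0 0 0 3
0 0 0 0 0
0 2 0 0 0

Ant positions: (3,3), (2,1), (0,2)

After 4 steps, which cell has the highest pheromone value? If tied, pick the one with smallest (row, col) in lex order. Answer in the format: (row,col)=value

Step 1: ant0:(3,3)->N->(2,3) | ant1:(2,1)->S->(3,1) | ant2:(0,2)->E->(0,3)
  grid max=3 at (3,1)
Step 2: ant0:(2,3)->N->(1,3) | ant1:(3,1)->N->(2,1) | ant2:(0,3)->E->(0,4)
  grid max=2 at (3,1)
Step 3: ant0:(1,3)->E->(1,4) | ant1:(2,1)->S->(3,1) | ant2:(0,4)->S->(1,4)
  grid max=4 at (1,4)
Step 4: ant0:(1,4)->N->(0,4) | ant1:(3,1)->N->(2,1) | ant2:(1,4)->N->(0,4)
  grid max=3 at (0,4)
Final grid:
  0 0 0 0 3
  0 0 0 0 3
  0 1 0 0 0
  0 2 0 0 0
Max pheromone 3 at (0,4)

Answer: (0,4)=3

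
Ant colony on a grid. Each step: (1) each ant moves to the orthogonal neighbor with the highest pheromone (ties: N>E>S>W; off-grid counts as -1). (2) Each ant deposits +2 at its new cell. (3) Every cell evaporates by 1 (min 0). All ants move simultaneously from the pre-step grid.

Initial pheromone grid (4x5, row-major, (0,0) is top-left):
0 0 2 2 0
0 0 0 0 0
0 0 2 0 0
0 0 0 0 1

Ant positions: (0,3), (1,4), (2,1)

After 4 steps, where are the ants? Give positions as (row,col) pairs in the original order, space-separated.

Step 1: ant0:(0,3)->W->(0,2) | ant1:(1,4)->N->(0,4) | ant2:(2,1)->E->(2,2)
  grid max=3 at (0,2)
Step 2: ant0:(0,2)->E->(0,3) | ant1:(0,4)->W->(0,3) | ant2:(2,2)->N->(1,2)
  grid max=4 at (0,3)
Step 3: ant0:(0,3)->W->(0,2) | ant1:(0,3)->W->(0,2) | ant2:(1,2)->N->(0,2)
  grid max=7 at (0,2)
Step 4: ant0:(0,2)->E->(0,3) | ant1:(0,2)->E->(0,3) | ant2:(0,2)->E->(0,3)
  grid max=8 at (0,3)

(0,3) (0,3) (0,3)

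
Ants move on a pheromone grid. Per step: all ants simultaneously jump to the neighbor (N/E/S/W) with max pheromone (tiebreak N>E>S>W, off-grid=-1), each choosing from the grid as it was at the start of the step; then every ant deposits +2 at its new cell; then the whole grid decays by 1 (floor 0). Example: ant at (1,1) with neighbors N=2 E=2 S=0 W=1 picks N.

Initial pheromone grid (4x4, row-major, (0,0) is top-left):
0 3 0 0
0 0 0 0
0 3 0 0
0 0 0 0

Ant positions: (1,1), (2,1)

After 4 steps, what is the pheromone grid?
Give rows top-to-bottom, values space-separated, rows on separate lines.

After step 1: ants at (0,1),(1,1)
  0 4 0 0
  0 1 0 0
  0 2 0 0
  0 0 0 0
After step 2: ants at (1,1),(0,1)
  0 5 0 0
  0 2 0 0
  0 1 0 0
  0 0 0 0
After step 3: ants at (0,1),(1,1)
  0 6 0 0
  0 3 0 0
  0 0 0 0
  0 0 0 0
After step 4: ants at (1,1),(0,1)
  0 7 0 0
  0 4 0 0
  0 0 0 0
  0 0 0 0

0 7 0 0
0 4 0 0
0 0 0 0
0 0 0 0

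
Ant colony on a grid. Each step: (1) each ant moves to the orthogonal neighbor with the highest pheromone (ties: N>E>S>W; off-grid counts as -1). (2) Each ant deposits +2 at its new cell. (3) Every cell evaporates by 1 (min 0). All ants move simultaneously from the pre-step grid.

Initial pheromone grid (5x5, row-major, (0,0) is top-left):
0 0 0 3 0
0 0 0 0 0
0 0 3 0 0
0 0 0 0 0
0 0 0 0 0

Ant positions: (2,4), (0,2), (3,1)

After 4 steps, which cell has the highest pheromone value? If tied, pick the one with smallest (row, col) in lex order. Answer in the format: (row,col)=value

Answer: (0,3)=5

Derivation:
Step 1: ant0:(2,4)->N->(1,4) | ant1:(0,2)->E->(0,3) | ant2:(3,1)->N->(2,1)
  grid max=4 at (0,3)
Step 2: ant0:(1,4)->N->(0,4) | ant1:(0,3)->E->(0,4) | ant2:(2,1)->E->(2,2)
  grid max=3 at (0,3)
Step 3: ant0:(0,4)->W->(0,3) | ant1:(0,4)->W->(0,3) | ant2:(2,2)->N->(1,2)
  grid max=6 at (0,3)
Step 4: ant0:(0,3)->E->(0,4) | ant1:(0,3)->E->(0,4) | ant2:(1,2)->S->(2,2)
  grid max=5 at (0,3)
Final grid:
  0 0 0 5 5
  0 0 0 0 0
  0 0 3 0 0
  0 0 0 0 0
  0 0 0 0 0
Max pheromone 5 at (0,3)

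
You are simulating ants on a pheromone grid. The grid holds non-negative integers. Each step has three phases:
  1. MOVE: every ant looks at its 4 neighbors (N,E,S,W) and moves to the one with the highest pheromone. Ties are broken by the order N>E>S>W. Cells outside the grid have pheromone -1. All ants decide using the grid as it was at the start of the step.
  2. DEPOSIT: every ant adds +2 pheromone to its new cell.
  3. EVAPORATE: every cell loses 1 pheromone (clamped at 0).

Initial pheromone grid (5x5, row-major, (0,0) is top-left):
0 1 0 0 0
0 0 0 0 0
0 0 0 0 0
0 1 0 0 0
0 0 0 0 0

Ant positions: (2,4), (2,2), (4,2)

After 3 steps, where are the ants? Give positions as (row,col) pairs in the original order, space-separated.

Step 1: ant0:(2,4)->N->(1,4) | ant1:(2,2)->N->(1,2) | ant2:(4,2)->N->(3,2)
  grid max=1 at (1,2)
Step 2: ant0:(1,4)->N->(0,4) | ant1:(1,2)->N->(0,2) | ant2:(3,2)->N->(2,2)
  grid max=1 at (0,2)
Step 3: ant0:(0,4)->S->(1,4) | ant1:(0,2)->E->(0,3) | ant2:(2,2)->N->(1,2)
  grid max=1 at (0,3)

(1,4) (0,3) (1,2)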